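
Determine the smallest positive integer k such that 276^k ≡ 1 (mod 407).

Since 276 ∈ (Z/407Z)^×, its order divides φ(407) = φ(11·37) = (11−1)·(37−1) = 10·36 = 360 = 2^3 · 3^2 · 5.
Divisors of 360: 1, 2, 3, 4, 5, 6, 8, 9, 10, 12, 15, 18, 20, 24, 30, 36, 40, 45, 60, 72, 90, 120, 180, 360.
Check 276^d mod 407 for each divisor in increasing order:
276^1 ≡ 276
276^2 ≡ 67
276^3 ≡ 177
276^4 ≡ 12
276^5 ≡ 56
276^6 ≡ 397
276^8 ≡ 144
276^9 ≡ 265
276^10 ≡ 287
276^12 ≡ 100
276^15 ≡ 199
276^18 ≡ 221
276^20 ≡ 155
276^24 ≡ 232
276^30 ≡ 122
276^36 ≡ 1
Therefore the multiplicative order of 276 modulo 407 is 36.

36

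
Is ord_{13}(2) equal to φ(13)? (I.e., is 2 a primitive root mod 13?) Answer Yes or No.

φ(13) = 13 − 1 = 12 = 2^2 · 3.
Test 2^(12/q) mod 13 for each prime factor q of 12:
2^6 ≡ 12 (mod 13)  [q = 2: ≢ 1 ✓]
2^4 ≡ 3 (mod 13)  [q = 3: ≢ 1 ✓]
None equal 1, so ord_13(2) = 12: 2 is a primitive root.

Yes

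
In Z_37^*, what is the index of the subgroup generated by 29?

3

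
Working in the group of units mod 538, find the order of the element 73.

134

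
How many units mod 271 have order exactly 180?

φ(271) = 271 − 1 = 270 = 2 · 3^3 · 5.
(Z/271Z)^× is cyclic (|G| = 270); a cyclic group of order m has exactly φ(d) elements of each order d | m, and none otherwise.
Here 270 is not a multiple of 180, so there are no elements of order 180.

0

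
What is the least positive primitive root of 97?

φ(97) = 97 − 1 = 96 = 2^5 · 3.
g is a primitive root iff g^(96/q) ≢ 1 (mod 97) for each prime q ∈ {2, 3}.
g = 2: 2^48 ≡ 1 — hits 1, so not a primitive root.
g = 3: 3^48 ≡ 1 — hits 1, so not a primitive root.
g = 4: 4^48 ≡ 1 — hits 1, so not a primitive root.
g = 5: 5^48 ≡ 96; 5^32 ≡ 35 — none is 1, so 5 is a primitive root.
So 5 is the smallest generator of (Z/97Z)^×.

5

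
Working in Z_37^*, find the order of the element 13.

ord(13) | φ(37) = 37 − 1 = 36 = 2^2 · 3^2.
Divisors of 36: 1, 2, 3, 4, 6, 9, 12, 18, 36.
Check 13^d mod 37 for each divisor in increasing order:
13^1 ≡ 13 (mod 37)
13^2 ≡ 21 (mod 37)
13^3 ≡ 14 (mod 37)
13^4 ≡ 34 (mod 37)
13^6 ≡ 11 (mod 37)
13^9 ≡ 6 (mod 37)
13^12 ≡ 10 (mod 37)
13^18 ≡ 36 (mod 37)
13^36 ≡ 1 (mod 37) ✓
So ord_37(13) = 36.

36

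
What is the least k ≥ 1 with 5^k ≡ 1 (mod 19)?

By Lagrange's theorem, ord_19(5) divides φ(19) = 19 − 1 = 18 = 2 · 3^2.
Divisors of 18: 1, 2, 3, 6, 9, 18.
Evaluate successive powers at the divisors of 18:
5^1 ≡ 5 (mod 19)
5^2 ≡ 6 (mod 19)
5^3 ≡ 11 (mod 19)
5^6 ≡ 7 (mod 19)
5^9 ≡ 1 (mod 19) ✓
The smallest such exponent is 9, so the order of 5 is 9.

9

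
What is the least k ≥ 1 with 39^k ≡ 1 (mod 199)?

ord(39) | φ(199) = 199 − 1 = 198 = 2 · 3^2 · 11.
Divisors of 198: 1, 2, 3, 6, 9, 11, 18, 22, 33, 66, 99, 198.
Check 39^d mod 199 for each divisor in increasing order:
39^1 ≡ 39 (mod 199)
39^2 ≡ 128 (mod 199)
39^3 ≡ 17 (mod 199)
39^6 ≡ 90 (mod 199)
39^9 ≡ 137 (mod 199)
39^11 ≡ 24 (mod 199)
39^18 ≡ 63 (mod 199)
39^22 ≡ 178 (mod 199)
39^33 ≡ 93 (mod 199)
39^66 ≡ 92 (mod 199)
39^99 ≡ 198 (mod 199)
39^198 ≡ 1 (mod 199) ✓
The smallest such exponent is 198, so the order of 39 is 198.

198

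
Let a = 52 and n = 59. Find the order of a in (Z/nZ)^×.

Since 52 ∈ (Z/59Z)^×, its order divides φ(59) = 59 − 1 = 58 = 2 · 29.
Divisors of 58: 1, 2, 29, 58.
Test each divisor d:
52^1 ≡ 52 (mod 59)
52^2 ≡ 49 (mod 59)
52^29 ≡ 58 (mod 59)
52^58 ≡ 1 (mod 59) ✓
The smallest such exponent is 58, so the order of 52 is 58.

58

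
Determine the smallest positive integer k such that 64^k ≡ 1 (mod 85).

Since 64 ∈ (Z/85Z)^×, its order divides φ(85) = φ(5·17) = (5−1)·(17−1) = 4·16 = 64 = 2^6.
Divisors of 64: 1, 2, 4, 8, 16, 32, 64.
Test each divisor d:
64^1 ≡ 64 (mod 85)
64^2 ≡ 16 (mod 85)
64^4 ≡ 1 (mod 85) ✓
So ord_85(64) = 4.

4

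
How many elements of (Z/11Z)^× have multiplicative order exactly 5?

4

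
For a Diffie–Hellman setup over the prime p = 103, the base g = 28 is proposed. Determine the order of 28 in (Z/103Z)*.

By Lagrange's theorem, ord_103(28) divides φ(103) = 103 − 1 = 102 = 2 · 3 · 17.
Divisors of 102: 1, 2, 3, 6, 17, 34, 51, 102.
Check 28^d mod 103 for each divisor in increasing order:
28^1 ≡ 28 (mod 103)
28^2 ≡ 63 (mod 103)
28^3 ≡ 13 (mod 103)
28^6 ≡ 66 (mod 103)
28^17 ≡ 56 (mod 103)
28^34 ≡ 46 (mod 103)
28^51 ≡ 1 (mod 103) ✓
The smallest such exponent is 51, so the order of 28 is 51.

51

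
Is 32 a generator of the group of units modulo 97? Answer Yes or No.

φ(97) = 97 − 1 = 96 = 2^5 · 3.
32 is a primitive root mod 97 iff 32^(φ(97)/q) ≢ 1 for every prime q | φ(97), i.e. q ∈ {2, 3}.
32^48 ≡ 1 (mod 97)  [q = 2: ≡ 1 ✗]
32^32 ≡ 61 (mod 97)  [q = 3: ≢ 1 ✓]
32^48 ≡ 1 shows ord(32) | 48, strictly less than φ(97); not a primitive root.

No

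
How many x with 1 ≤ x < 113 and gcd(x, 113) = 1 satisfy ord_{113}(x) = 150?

φ(113) = 113 − 1 = 112 = 2^4 · 7.
(Z/113Z)^× is cyclic (|G| = 112); a cyclic group of order m has exactly φ(d) elements of each order d | m, and none otherwise.
Since 150 ∤ 112, the count is 0.

0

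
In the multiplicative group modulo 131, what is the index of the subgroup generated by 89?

By Lagrange's theorem, ord_131(89) divides φ(131) = 131 − 1 = 130 = 2 · 5 · 13.
Divisors of 130: 1, 2, 5, 10, 13, 26, 65, 130.
Evaluate successive powers at the divisors of 130:
89^1 ≡ 89 (mod 131)
89^2 ≡ 61 (mod 131)
89^5 ≡ 1 (mod 131) ✓
So ord_131(89) = 5, hence |⟨89⟩| = 5.
The index is φ(131) / ord(89) = 130 / 5 = 26.

26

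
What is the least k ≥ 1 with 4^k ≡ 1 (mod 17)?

By Lagrange's theorem, ord_17(4) divides φ(17) = 17 − 1 = 16 = 2^4.
Divisors of 16: 1, 2, 4, 8, 16.
Check 4^d mod 17 for each divisor in increasing order:
4^1 ≡ 4
4^2 ≡ 16
4^4 ≡ 1
Therefore the multiplicative order of 4 modulo 17 is 4.

4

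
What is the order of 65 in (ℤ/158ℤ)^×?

13

By Lagrange's theorem, ord_158(65) divides φ(158) = φ(2)·φ(79) = 1·78 = 78 = 2 · 3 · 13.
Divisors of 78: 1, 2, 3, 6, 13, 26, 39, 78.
Test each divisor d:
65^1 ≡ 65
65^2 ≡ 117
65^3 ≡ 21
65^6 ≡ 125
65^13 ≡ 1
Hence ord(65) = 13.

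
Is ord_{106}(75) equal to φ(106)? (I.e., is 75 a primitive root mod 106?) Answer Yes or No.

Yes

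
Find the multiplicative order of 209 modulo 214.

The order of 209 must divide φ(214) = φ(2)·φ(107) = 1·106 = 106 = 2 · 53.
Divisors of 106: 1, 2, 53, 106.
Evaluate successive powers at the divisors of 106:
209^1 ≡ 209 (mod 214)
209^2 ≡ 25 (mod 214)
209^53 ≡ 1 (mod 214) ✓
So ord_214(209) = 53.

53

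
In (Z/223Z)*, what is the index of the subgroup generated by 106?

The order of 106 must divide φ(223) = 223 − 1 = 222 = 2 · 3 · 37.
Divisors of 222: 1, 2, 3, 6, 37, 74, 111, 222.
Evaluate successive powers at the divisors of 222:
106^1 ≡ 106 (mod 223)
106^2 ≡ 86 (mod 223)
106^3 ≡ 196 (mod 223)
106^6 ≡ 60 (mod 223)
106^37 ≡ 183 (mod 223)
106^74 ≡ 39 (mod 223)
106^111 ≡ 1 (mod 223) ✓
So ord_223(106) = 111, hence |⟨106⟩| = 111.
[(Z/223Z)^× : ⟨106⟩] = 222/111 = 2.

2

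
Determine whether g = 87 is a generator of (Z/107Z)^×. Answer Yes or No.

No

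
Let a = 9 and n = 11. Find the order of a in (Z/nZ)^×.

Since 9 ∈ (Z/11Z)^×, its order divides φ(11) = 11 − 1 = 10 = 2 · 5.
Divisors of 10: 1, 2, 5, 10.
Compute 9^d (mod 11) for the divisors d until we hit 1:
9^1 ≡ 9
9^2 ≡ 4
9^5 ≡ 1
Hence ord(9) = 5.

5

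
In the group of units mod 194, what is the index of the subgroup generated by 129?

Since 129 ∈ (Z/194Z)^×, its order divides φ(194) = φ(2)·φ(97) = 1·96 = 96 = 2^5 · 3.
Divisors of 96: 1, 2, 3, 4, 6, 8, 12, 16, 24, 32, 48, 96.
Test each divisor d:
129^1 ≡ 129 (mod 194)
129^2 ≡ 151 (mod 194)
129^3 ≡ 79 (mod 194)
129^4 ≡ 103 (mod 194)
129^6 ≡ 33 (mod 194)
129^8 ≡ 133 (mod 194)
129^12 ≡ 119 (mod 194)
129^16 ≡ 35 (mod 194)
129^24 ≡ 193 (mod 194)
129^32 ≡ 61 (mod 194)
129^48 ≡ 1 (mod 194) ✓
Thus |⟨129⟩| = ord(129) = 48.
The index is φ(194) / ord(129) = 96 / 48 = 2.

2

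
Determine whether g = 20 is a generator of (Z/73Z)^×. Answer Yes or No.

Yes

φ(73) = 73 − 1 = 72 = 2^3 · 3^2.
An element g generates (Z/73Z)^× iff g^(72/q) ≢ 1 (mod 73) for each prime q ∈ {2, 3}.
20^36 ≡ 72 (mod 73)  [q = 2: ≢ 1 ✓]
20^24 ≡ 64 (mod 73)  [q = 3: ≢ 1 ✓]
All checks pass, so 20 has order 72 and is a primitive root modulo 73.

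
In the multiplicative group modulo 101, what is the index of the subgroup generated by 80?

The order of 80 must divide φ(101) = 101 − 1 = 100 = 2^2 · 5^2.
Divisors of 100: 1, 2, 4, 5, 10, 20, 25, 50, 100.
Check 80^d mod 101 for each divisor in increasing order:
80^1 ≡ 80 (mod 101)
80^2 ≡ 37 (mod 101)
80^4 ≡ 56 (mod 101)
80^5 ≡ 36 (mod 101)
80^10 ≡ 84 (mod 101)
80^20 ≡ 87 (mod 101)
80^25 ≡ 1 (mod 101) ✓
The order of 80 is 25, so the subgroup it generates has 25 elements.
[(Z/101Z)^× : ⟨80⟩] = 100/25 = 4.

4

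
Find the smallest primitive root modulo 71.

7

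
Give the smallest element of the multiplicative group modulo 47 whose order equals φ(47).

φ(47) = 47 − 1 = 46 = 2 · 23.
Test candidates g = 2, 3, … against the prime factors q ∈ {2, 23} of φ(47): g is a generator iff g^(46/q) ≢ 1 for every such q.
g = 2: 2^23 ≡ 1 — hits 1, so not a primitive root.
g = 3: 3^23 ≡ 1 — hits 1, so not a primitive root.
g = 4: 4^23 ≡ 1 — hits 1, so not a primitive root.
g = 5: 5^23 ≡ 46; 5^2 ≡ 25 — none is 1, so 5 is a primitive root.
The smallest primitive root modulo 47 is 5.

5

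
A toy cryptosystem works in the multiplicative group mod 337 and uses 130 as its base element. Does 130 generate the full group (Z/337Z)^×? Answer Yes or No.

φ(337) = 337 − 1 = 336 = 2^4 · 3 · 7.
It suffices to check that the order of 130 is not a proper divisor of 336: compute 130^(336/q) for q ∈ {2, 3, 7}.
130^168 ≡ 336 (mod 337)  [q = 2: ≢ 1 ✓]
130^112 ≡ 208 (mod 337)  [q = 3: ≢ 1 ✓]
130^48 ≡ 64 (mod 337)  [q = 7: ≢ 1 ✓]
None equal 1, so ord_337(130) = 336: 130 is a primitive root.

Yes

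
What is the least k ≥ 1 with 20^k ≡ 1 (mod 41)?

By Lagrange's theorem, ord_41(20) divides φ(41) = 41 − 1 = 40 = 2^3 · 5.
Divisors of 40: 1, 2, 4, 5, 8, 10, 20, 40.
Check 20^d mod 41 for each divisor in increasing order:
20^1 ≡ 20
20^2 ≡ 31
20^4 ≡ 18
20^5 ≡ 32
20^8 ≡ 37
20^10 ≡ 40
20^20 ≡ 1
Therefore the multiplicative order of 20 modulo 41 is 20.

20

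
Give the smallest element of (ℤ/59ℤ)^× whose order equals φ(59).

2

φ(59) = 59 − 1 = 58 = 2 · 29.
Test candidates g = 2, 3, … against the prime factors q ∈ {2, 29} of φ(59): g is a generator iff g^(58/q) ≢ 1 for every such q.
g = 2: 2^29 ≡ 58; 2^2 ≡ 4 — none is 1, so 2 is a primitive root.
So 2 is the smallest generator of (Z/59Z)^×.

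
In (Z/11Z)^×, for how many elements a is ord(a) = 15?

0

φ(11) = 11 − 1 = 10 = 2 · 5.
Since (Z/11Z)^× is cyclic of order 10, the number of elements of order d is φ(d) when d | 10 and 0 otherwise.
15 does not divide 10, so no element of (Z/11Z)^× has order 15.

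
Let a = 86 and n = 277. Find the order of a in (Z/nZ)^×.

138

ord(86) | φ(277) = 277 − 1 = 276 = 2^2 · 3 · 23.
Divisors of 276: 1, 2, 3, 4, 6, 12, 23, 46, 69, 92, 138, 276.
Check 86^d mod 277 for each divisor in increasing order:
86^1 ≡ 86 (mod 277)
86^2 ≡ 194 (mod 277)
86^3 ≡ 64 (mod 277)
86^4 ≡ 241 (mod 277)
86^6 ≡ 218 (mod 277)
86^12 ≡ 157 (mod 277)
86^23 ≡ 161 (mod 277)
86^46 ≡ 160 (mod 277)
86^69 ≡ 276 (mod 277)
86^92 ≡ 116 (mod 277)
86^138 ≡ 1 (mod 277) ✓
Therefore the multiplicative order of 86 modulo 277 is 138.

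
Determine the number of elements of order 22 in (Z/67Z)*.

φ(67) = 67 − 1 = 66 = 2 · 3 · 11.
Since (Z/67Z)^× is cyclic of order 66, the number of elements of order d is φ(d) when d | 66 and 0 otherwise.
22 = 2 · 11 divides 66, and φ(22) = 10.

10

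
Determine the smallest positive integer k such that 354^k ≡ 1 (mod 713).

Since 354 ∈ (Z/713Z)^×, its order divides φ(713) = φ(23·31) = (23−1)·(31−1) = 22·30 = 660 = 2^2 · 3 · 5 · 11.
Divisors of 660: 1, 2, 3, 4, 5, 6, 10, 11, 12, 15, 20, 22, 30, 33, 44, 55, 60, 66, 110, 132, 165, 220, 330, 660.
Evaluate successive powers at the divisors of 660:
354^1 ≡ 354 (mod 713)
354^2 ≡ 541 (mod 713)
354^3 ≡ 430 (mod 713)
354^4 ≡ 351 (mod 713)
354^5 ≡ 192 (mod 713)
354^6 ≡ 233 (mod 713)
354^10 ≡ 501 (mod 713)
354^11 ≡ 530 (mod 713)
354^12 ≡ 101 (mod 713)
354^15 ≡ 650 (mod 713)
354^20 ≡ 25 (mod 713)
354^22 ≡ 691 (mod 713)
354^30 ≡ 404 (mod 713)
354^33 ≡ 461 (mod 713)
354^44 ≡ 484 (mod 713)
354^55 ≡ 553 (mod 713)
354^60 ≡ 652 (mod 713)
354^66 ≡ 47 (mod 713)
354^110 ≡ 645 (mod 713)
354^132 ≡ 70 (mod 713)
354^165 ≡ 185 (mod 713)
354^220 ≡ 346 (mod 713)
354^330 ≡ 1 (mod 713) ✓
So ord_713(354) = 330.

330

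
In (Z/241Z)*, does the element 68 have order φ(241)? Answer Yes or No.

Yes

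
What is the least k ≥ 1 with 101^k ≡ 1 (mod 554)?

276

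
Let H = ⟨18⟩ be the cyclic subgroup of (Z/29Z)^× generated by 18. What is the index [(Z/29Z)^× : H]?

1

The order of 18 must divide φ(29) = 29 − 1 = 28 = 2^2 · 7.
Divisors of 28: 1, 2, 4, 7, 14, 28.
Test each divisor d:
18^1 ≡ 18 (mod 29)
18^2 ≡ 5 (mod 29)
18^4 ≡ 25 (mod 29)
18^7 ≡ 17 (mod 29)
18^14 ≡ 28 (mod 29)
18^28 ≡ 1 (mod 29) ✓
The order of 18 is 28, so the subgroup it generates has 28 elements.
Index = |(Z/29Z)^×| / |⟨18⟩| = 28 / 28 = 1.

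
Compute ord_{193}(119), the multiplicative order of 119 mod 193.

64

ord(119) | φ(193) = 193 − 1 = 192 = 2^6 · 3.
Divisors of 192: 1, 2, 3, 4, 6, 8, 12, 16, 24, 32, 48, 64, 96, 192.
Evaluate successive powers at the divisors of 192:
119^1 ≡ 119 (mod 193)
119^2 ≡ 72 (mod 193)
119^3 ≡ 76 (mod 193)
119^4 ≡ 166 (mod 193)
119^6 ≡ 179 (mod 193)
119^8 ≡ 150 (mod 193)
119^12 ≡ 3 (mod 193)
119^16 ≡ 112 (mod 193)
119^24 ≡ 9 (mod 193)
119^32 ≡ 192 (mod 193)
119^48 ≡ 81 (mod 193)
119^64 ≡ 1 (mod 193) ✓
So ord_193(119) = 64.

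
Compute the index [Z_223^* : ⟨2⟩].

ord(2) | φ(223) = 223 − 1 = 222 = 2 · 3 · 37.
Divisors of 222: 1, 2, 3, 6, 37, 74, 111, 222.
Check 2^d mod 223 for each divisor in increasing order:
2^1 ≡ 2 (mod 223)
2^2 ≡ 4 (mod 223)
2^3 ≡ 8 (mod 223)
2^6 ≡ 64 (mod 223)
2^37 ≡ 1 (mod 223) ✓
Thus |⟨2⟩| = ord(2) = 37.
Index = |(Z/223Z)^×| / |⟨2⟩| = 222 / 37 = 6.

6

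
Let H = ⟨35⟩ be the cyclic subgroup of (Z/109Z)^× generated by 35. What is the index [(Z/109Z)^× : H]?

4

By Lagrange's theorem, ord_109(35) divides φ(109) = 109 − 1 = 108 = 2^2 · 3^3.
Divisors of 108: 1, 2, 3, 4, 6, 9, 12, 18, 27, 36, 54, 108.
Check 35^d mod 109 for each divisor in increasing order:
35^1 ≡ 35
35^2 ≡ 26
35^3 ≡ 38
35^4 ≡ 22
35^6 ≡ 27
35^9 ≡ 45
35^12 ≡ 75
35^18 ≡ 63
35^27 ≡ 1
Thus |⟨35⟩| = ord(35) = 27.
The index is φ(109) / ord(35) = 108 / 27 = 4.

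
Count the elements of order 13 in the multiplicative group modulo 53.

12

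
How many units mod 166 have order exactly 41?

40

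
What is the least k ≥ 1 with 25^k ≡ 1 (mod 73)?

36

ord(25) | φ(73) = 73 − 1 = 72 = 2^3 · 3^2.
Divisors of 72: 1, 2, 3, 4, 6, 8, 9, 12, 18, 24, 36, 72.
Compute 25^d (mod 73) for the divisors d until we hit 1:
25^1 ≡ 25 (mod 73)
25^2 ≡ 41 (mod 73)
25^3 ≡ 3 (mod 73)
25^4 ≡ 2 (mod 73)
25^6 ≡ 9 (mod 73)
25^8 ≡ 4 (mod 73)
25^9 ≡ 27 (mod 73)
25^12 ≡ 8 (mod 73)
25^18 ≡ 72 (mod 73)
25^24 ≡ 64 (mod 73)
25^36 ≡ 1 (mod 73) ✓
Hence ord(25) = 36.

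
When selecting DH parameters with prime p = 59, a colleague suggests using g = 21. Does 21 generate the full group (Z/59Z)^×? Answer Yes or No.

φ(59) = 59 − 1 = 58 = 2 · 29.
21 is a primitive root mod 59 iff 21^(φ(59)/q) ≢ 1 for every prime q | φ(59), i.e. q ∈ {2, 29}.
21^29 ≡ 1 (mod 59)  [q = 2: ≡ 1 ✗]
21^2 ≡ 28 (mod 59)  [q = 29: ≢ 1 ✓]
21^29 ≡ 1 shows ord(21) | 29, strictly less than φ(59); not a primitive root.

No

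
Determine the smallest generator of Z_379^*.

φ(379) = 379 − 1 = 378 = 2 · 3^3 · 7.
Test candidates g = 2, 3, … against the prime factors q ∈ {2, 3, 7} of φ(379): g is a generator iff g^(378/q) ≢ 1 for every such q.
g = 2: 2^189 ≡ 378; 2^126 ≡ 327; 2^54 ≡ 125 — none is 1, so 2 is a primitive root.
The smallest primitive root modulo 379 is 2.

2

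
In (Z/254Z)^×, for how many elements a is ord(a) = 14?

φ(254) = φ(2)·φ(127) = 1·126 = 126 = 2 · 3^2 · 7.
(Z/254Z)^× is cyclic (|G| = 126); a cyclic group of order m has exactly φ(d) elements of each order d | m, and none otherwise.
14 = 2 · 7 divides 126, and φ(14) = 6.

6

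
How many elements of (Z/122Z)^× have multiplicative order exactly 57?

φ(122) = φ(2)·φ(61) = 1·60 = 60 = 2^2 · 3 · 5.
Since (Z/122Z)^× is cyclic of order 60, the number of elements of order d is φ(d) when d | 60 and 0 otherwise.
Here 60 is not a multiple of 57, so there are no elements of order 57.

0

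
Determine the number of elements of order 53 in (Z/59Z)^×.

0

φ(59) = 59 − 1 = 58 = 2 · 29.
Since (Z/59Z)^× is cyclic of order 58, the number of elements of order d is φ(d) when d | 58 and 0 otherwise.
53 does not divide 58, so no element of (Z/59Z)^× has order 53.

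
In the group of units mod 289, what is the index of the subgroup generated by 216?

1

Since 216 ∈ (Z/289Z)^×, its order divides φ(289) = φ(17^2) = 17·(17−1) = 272 = 2^4 · 17.
Divisors of 272: 1, 2, 4, 8, 16, 17, 34, 68, 136, 272.
Test each divisor d:
216^1 ≡ 216 (mod 289)
216^2 ≡ 127 (mod 289)
216^4 ≡ 234 (mod 289)
216^8 ≡ 135 (mod 289)
216^16 ≡ 18 (mod 289)
216^17 ≡ 131 (mod 289)
216^34 ≡ 110 (mod 289)
216^68 ≡ 251 (mod 289)
216^136 ≡ 288 (mod 289)
216^272 ≡ 1 (mod 289) ✓
Thus |⟨216⟩| = ord(216) = 272.
The index is φ(289) / ord(216) = 272 / 272 = 1.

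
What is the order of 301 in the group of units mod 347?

346

The order of 301 must divide φ(347) = 347 − 1 = 346 = 2 · 173.
Divisors of 346: 1, 2, 173, 346.
Evaluate successive powers at the divisors of 346:
301^1 ≡ 301 (mod 347)
301^2 ≡ 34 (mod 347)
301^173 ≡ 346 (mod 347)
301^346 ≡ 1 (mod 347) ✓
The smallest such exponent is 346, so the order of 301 is 346.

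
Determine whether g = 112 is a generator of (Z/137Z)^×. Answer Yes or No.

φ(137) = 137 − 1 = 136 = 2^3 · 17.
112 is a primitive root mod 137 iff 112^(φ(137)/q) ≢ 1 for every prime q | φ(137), i.e. q ∈ {2, 17}.
112^68 ≡ 1 (mod 137)  [q = 2: ≡ 1 ✗]
112^8 ≡ 74 (mod 137)  [q = 17: ≢ 1 ✓]
Since 112^68 ≡ 1, the order of 112 divides 68 < 136, so 112 is not a primitive root.

No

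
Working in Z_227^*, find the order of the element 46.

The order of 46 must divide φ(227) = 227 − 1 = 226 = 2 · 113.
Divisors of 226: 1, 2, 113, 226.
Test each divisor d:
46^1 ≡ 46
46^2 ≡ 73
46^113 ≡ 226
46^226 ≡ 1
Hence ord(46) = 226.

226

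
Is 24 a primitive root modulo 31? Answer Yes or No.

φ(31) = 31 − 1 = 30 = 2 · 3 · 5.
An element g generates (Z/31Z)^× iff g^(30/q) ≢ 1 (mod 31) for each prime q ∈ {2, 3, 5}.
24^15 ≡ 30 (mod 31)  [q = 2: ≢ 1 ✓]
24^10 ≡ 25 (mod 31)  [q = 3: ≢ 1 ✓]
24^6 ≡ 4 (mod 31)  [q = 5: ≢ 1 ✓]
None equal 1, so ord_31(24) = 30: 24 is a primitive root.

Yes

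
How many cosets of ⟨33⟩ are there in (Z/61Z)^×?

3

Since 33 ∈ (Z/61Z)^×, its order divides φ(61) = 61 − 1 = 60 = 2^2 · 3 · 5.
Divisors of 60: 1, 2, 3, 4, 5, 6, 10, 12, 15, 20, 30, 60.
Evaluate successive powers at the divisors of 60:
33^1 ≡ 33
33^2 ≡ 52
33^3 ≡ 8
33^4 ≡ 20
33^5 ≡ 50
33^6 ≡ 3
33^10 ≡ 60
33^12 ≡ 9
33^15 ≡ 11
33^20 ≡ 1
The order of 33 is 20, so the subgroup it generates has 20 elements.
The index is φ(61) / ord(33) = 60 / 20 = 3.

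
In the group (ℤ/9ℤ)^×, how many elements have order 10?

φ(9) = φ(3^2) = 3·(3−1) = 6 = 2 · 3.
Since (Z/9Z)^× is cyclic of order 6, the number of elements of order d is φ(d) when d | 6 and 0 otherwise.
10 does not divide 6, so no element of (Z/9Z)^× has order 10.

0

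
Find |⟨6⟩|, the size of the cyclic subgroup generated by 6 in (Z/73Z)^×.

36

The order of 6 must divide φ(73) = 73 − 1 = 72 = 2^3 · 3^2.
Divisors of 72: 1, 2, 3, 4, 6, 8, 9, 12, 18, 24, 36, 72.
Check 6^d mod 73 for each divisor in increasing order:
6^1 ≡ 6 (mod 73)
6^2 ≡ 36 (mod 73)
6^3 ≡ 70 (mod 73)
6^4 ≡ 55 (mod 73)
6^6 ≡ 9 (mod 73)
6^8 ≡ 32 (mod 73)
6^9 ≡ 46 (mod 73)
6^12 ≡ 8 (mod 73)
6^18 ≡ 72 (mod 73)
6^24 ≡ 64 (mod 73)
6^36 ≡ 1 (mod 73) ✓
Therefore the multiplicative order of 6 modulo 73 is 36.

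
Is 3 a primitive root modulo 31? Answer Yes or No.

Yes

φ(31) = 31 − 1 = 30 = 2 · 3 · 5.
It suffices to check that the order of 3 is not a proper divisor of 30: compute 3^(30/q) for q ∈ {2, 3, 5}.
3^15 ≡ 30 (mod 31)  [q = 2: ≢ 1 ✓]
3^10 ≡ 25 (mod 31)  [q = 3: ≢ 1 ✓]
3^6 ≡ 16 (mod 31)  [q = 5: ≢ 1 ✓]
All checks pass, so 3 has order 30 and is a primitive root modulo 31.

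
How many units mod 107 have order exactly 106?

φ(107) = 107 − 1 = 106 = 2 · 53.
In a cyclic group of order 106, there are φ(d) elements of order d for each divisor d of 106, and zero for non-divisors.
106 = 2 · 53 divides 106, and φ(106) = 52.

52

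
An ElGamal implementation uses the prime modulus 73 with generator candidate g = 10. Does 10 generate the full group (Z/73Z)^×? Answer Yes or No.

φ(73) = 73 − 1 = 72 = 2^3 · 3^2.
It suffices to check that the order of 10 is not a proper divisor of 72: compute 10^(72/q) for q ∈ {2, 3}.
10^36 ≡ 72 (mod 73)  [q = 2: ≢ 1 ✓]
10^24 ≡ 1 (mod 73)  [q = 3: ≡ 1 ✗]
10^24 ≡ 1 shows ord(10) | 24, strictly less than φ(73); not a primitive root.

No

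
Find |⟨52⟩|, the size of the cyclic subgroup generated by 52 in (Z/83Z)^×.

82

Since 52 ∈ (Z/83Z)^×, its order divides φ(83) = 83 − 1 = 82 = 2 · 41.
Divisors of 82: 1, 2, 41, 82.
Check 52^d mod 83 for each divisor in increasing order:
52^1 ≡ 52
52^2 ≡ 48
52^41 ≡ 82
52^82 ≡ 1
Therefore the multiplicative order of 52 modulo 83 is 82.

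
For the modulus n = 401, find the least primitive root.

3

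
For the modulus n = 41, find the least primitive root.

6

φ(41) = 41 − 1 = 40 = 2^3 · 5.
Test candidates g = 2, 3, … against the prime factors q ∈ {2, 5} of φ(41): g is a generator iff g^(40/q) ≢ 1 for every such q.
g = 2: 2^20 ≡ 1 — hits 1, so not a primitive root.
g = 3: 3^20 ≡ 40; 3^8 ≡ 1 — hits 1, so not a primitive root.
g = 4: 4^20 ≡ 1 — hits 1, so not a primitive root.
g = 5: 5^20 ≡ 1 — hits 1, so not a primitive root.
g = 6: 6^20 ≡ 40; 6^8 ≡ 10 — none is 1, so 6 is a primitive root.
So 6 is the smallest generator of (Z/41Z)^×.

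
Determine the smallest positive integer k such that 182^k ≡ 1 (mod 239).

119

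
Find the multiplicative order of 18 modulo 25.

4

By Lagrange's theorem, ord_25(18) divides φ(25) = φ(5^2) = 5·(5−1) = 20 = 2^2 · 5.
Divisors of 20: 1, 2, 4, 5, 10, 20.
Test each divisor d:
18^1 ≡ 18 (mod 25)
18^2 ≡ 24 (mod 25)
18^4 ≡ 1 (mod 25) ✓
So ord_25(18) = 4.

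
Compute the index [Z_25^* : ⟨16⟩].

4

ord(16) | φ(25) = φ(5^2) = 5·(5−1) = 20 = 2^2 · 5.
Divisors of 20: 1, 2, 4, 5, 10, 20.
Test each divisor d:
16^1 ≡ 16
16^2 ≡ 6
16^4 ≡ 11
16^5 ≡ 1
Thus |⟨16⟩| = ord(16) = 5.
The index is φ(25) / ord(16) = 20 / 5 = 4.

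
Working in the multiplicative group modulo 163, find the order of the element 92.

By Lagrange's theorem, ord_163(92) divides φ(163) = 163 − 1 = 162 = 2 · 3^4.
Divisors of 162: 1, 2, 3, 6, 9, 18, 27, 54, 81, 162.
Test each divisor d:
92^1 ≡ 92 (mod 163)
92^2 ≡ 151 (mod 163)
92^3 ≡ 37 (mod 163)
92^6 ≡ 65 (mod 163)
92^9 ≡ 123 (mod 163)
92^18 ≡ 133 (mod 163)
92^27 ≡ 59 (mod 163)
92^54 ≡ 58 (mod 163)
92^81 ≡ 162 (mod 163)
92^162 ≡ 1 (mod 163) ✓
The smallest such exponent is 162, so the order of 92 is 162.

162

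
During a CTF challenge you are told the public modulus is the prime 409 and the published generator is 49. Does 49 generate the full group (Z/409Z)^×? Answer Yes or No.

φ(409) = 409 − 1 = 408 = 2^3 · 3 · 17.
Test 49^(408/q) mod 409 for each prime factor q of 408:
49^204 ≡ 1 (mod 409)  [q = 2: ≡ 1 ✗]
49^136 ≡ 355 (mod 409)  [q = 3: ≢ 1 ✓]
49^24 ≡ 1 (mod 409)  [q = 17: ≡ 1 ✗]
49^204 ≡ 1 shows ord(49) | 204, strictly less than φ(409); not a primitive root.

No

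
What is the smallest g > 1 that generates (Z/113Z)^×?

φ(113) = 113 − 1 = 112 = 2^4 · 7.
g is a primitive root iff g^(112/q) ≢ 1 (mod 113) for each prime q ∈ {2, 7}.
g = 2: 2^56 ≡ 1 — hits 1, so not a primitive root.
g = 3: 3^56 ≡ 112; 3^16 ≡ 49 — none is 1, so 3 is a primitive root.
Hence the least primitive root of 113 is 3.

3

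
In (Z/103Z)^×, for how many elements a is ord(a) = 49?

0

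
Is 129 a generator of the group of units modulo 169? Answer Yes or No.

φ(169) = φ(13^2) = 13·(13−1) = 156 = 2^2 · 3 · 13.
Test 129^(156/q) mod 169 for each prime factor q of 156:
129^78 ≡ 1 (mod 169)  [q = 2: ≡ 1 ✗]
129^52 ≡ 1 (mod 169)  [q = 3: ≡ 1 ✗]
129^12 ≡ 131 (mod 169)  [q = 13: ≢ 1 ✓]
The check at q = 2 fails, so 129 generates a proper subgroup.

No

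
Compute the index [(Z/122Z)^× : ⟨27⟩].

6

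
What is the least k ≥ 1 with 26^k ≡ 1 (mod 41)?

The order of 26 must divide φ(41) = 41 − 1 = 40 = 2^3 · 5.
Divisors of 40: 1, 2, 4, 5, 8, 10, 20, 40.
Evaluate successive powers at the divisors of 40:
26^1 ≡ 26 (mod 41)
26^2 ≡ 20 (mod 41)
26^4 ≡ 31 (mod 41)
26^5 ≡ 27 (mod 41)
26^8 ≡ 18 (mod 41)
26^10 ≡ 32 (mod 41)
26^20 ≡ 40 (mod 41)
26^40 ≡ 1 (mod 41) ✓
So ord_41(26) = 40.

40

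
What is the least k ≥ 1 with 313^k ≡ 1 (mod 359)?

358

The order of 313 must divide φ(359) = 359 − 1 = 358 = 2 · 179.
Divisors of 358: 1, 2, 179, 358.
Evaluate successive powers at the divisors of 358:
313^1 ≡ 313 (mod 359)
313^2 ≡ 321 (mod 359)
313^179 ≡ 358 (mod 359)
313^358 ≡ 1 (mod 359) ✓
Therefore the multiplicative order of 313 modulo 359 is 358.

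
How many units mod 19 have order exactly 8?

φ(19) = 19 − 1 = 18 = 2 · 3^2.
Since (Z/19Z)^× is cyclic of order 18, the number of elements of order d is φ(d) when d | 18 and 0 otherwise.
Here 18 is not a multiple of 8, so there are no elements of order 8.

0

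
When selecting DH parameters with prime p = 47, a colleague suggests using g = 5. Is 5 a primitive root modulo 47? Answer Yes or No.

Yes

φ(47) = 47 − 1 = 46 = 2 · 23.
An element g generates (Z/47Z)^× iff g^(46/q) ≢ 1 (mod 47) for each prime q ∈ {2, 23}.
5^23 ≡ 46 (mod 47)  [q = 2: ≢ 1 ✓]
5^2 ≡ 25 (mod 47)  [q = 23: ≢ 1 ✓]
None equal 1, so ord_47(5) = 46: 5 is a primitive root.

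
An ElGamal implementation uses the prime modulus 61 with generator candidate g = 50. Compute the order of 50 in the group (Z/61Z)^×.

4

The order of 50 must divide φ(61) = 61 − 1 = 60 = 2^2 · 3 · 5.
Divisors of 60: 1, 2, 3, 4, 5, 6, 10, 12, 15, 20, 30, 60.
Check 50^d mod 61 for each divisor in increasing order:
50^1 ≡ 50 (mod 61)
50^2 ≡ 60 (mod 61)
50^3 ≡ 11 (mod 61)
50^4 ≡ 1 (mod 61) ✓
Hence ord(50) = 4.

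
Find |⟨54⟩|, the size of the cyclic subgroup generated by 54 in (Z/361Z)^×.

The order of 54 must divide φ(361) = φ(19^2) = 19·(19−1) = 342 = 2 · 3^2 · 19.
Divisors of 342: 1, 2, 3, 6, 9, 18, 19, 38, 57, 114, 171, 342.
Compute 54^d (mod 361) for the divisors d until we hit 1:
54^1 ≡ 54
54^2 ≡ 28
54^3 ≡ 68
54^6 ≡ 292
54^9 ≡ 1
Hence ord(54) = 9.

9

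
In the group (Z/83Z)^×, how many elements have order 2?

φ(83) = 83 − 1 = 82 = 2 · 41.
(Z/83Z)^× is cyclic (|G| = 82); a cyclic group of order m has exactly φ(d) elements of each order d | m, and none otherwise.
2 | 82, and φ(2) = 2 − 1 = 1.

1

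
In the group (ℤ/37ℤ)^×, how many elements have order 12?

φ(37) = 37 − 1 = 36 = 2^2 · 3^2.
(Z/37Z)^× is cyclic (|G| = 36); a cyclic group of order m has exactly φ(d) elements of each order d | m, and none otherwise.
12 = 2^2 · 3 divides 36, and φ(12) = 4.

4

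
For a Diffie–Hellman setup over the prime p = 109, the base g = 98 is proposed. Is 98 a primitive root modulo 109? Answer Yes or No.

Yes

φ(109) = 109 − 1 = 108 = 2^2 · 3^3.
An element g generates (Z/109Z)^× iff g^(108/q) ≢ 1 (mod 109) for each prime q ∈ {2, 3}.
98^54 ≡ 108 (mod 109)  [q = 2: ≢ 1 ✓]
98^36 ≡ 45 (mod 109)  [q = 3: ≢ 1 ✓]
Every test exponent gives a nontrivial residue, hence 98 generates the full group.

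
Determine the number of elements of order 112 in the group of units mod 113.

48

φ(113) = 113 − 1 = 112 = 2^4 · 7.
In a cyclic group of order 112, there are φ(d) elements of order d for each divisor d of 112, and zero for non-divisors.
112 = 2^4 · 7 divides 112, and φ(112) = 48.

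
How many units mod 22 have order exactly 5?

4

φ(22) = φ(2)·φ(11) = 1·10 = 10 = 2 · 5.
Since (Z/22Z)^× is cyclic of order 10, the number of elements of order d is φ(d) when d | 10 and 0 otherwise.
5 | 10, and φ(5) = 5 − 1 = 4.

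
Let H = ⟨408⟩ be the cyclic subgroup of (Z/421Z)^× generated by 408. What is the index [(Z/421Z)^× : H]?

ord(408) | φ(421) = 421 − 1 = 420 = 2^2 · 3 · 5 · 7.
Divisors of 420: 1, 2, 3, 4, 5, 6, 7, 10, 12, 14, 15, 20, 21, 28, 30, 35, 42, 60, 70, 84, 105, 140, 210, 420.
Evaluate successive powers at the divisors of 420:
408^1 ≡ 408
408^2 ≡ 169
408^3 ≡ 329
408^4 ≡ 354
408^5 ≡ 29
408^6 ≡ 44
408^7 ≡ 270
408^10 ≡ 420
408^12 ≡ 252
408^14 ≡ 67
408^15 ≡ 392
408^20 ≡ 1
So ord_421(408) = 20, hence |⟨408⟩| = 20.
[(Z/421Z)^× : ⟨408⟩] = 420/20 = 21.

21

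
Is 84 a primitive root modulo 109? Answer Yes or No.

No

φ(109) = 109 − 1 = 108 = 2^2 · 3^3.
It suffices to check that the order of 84 is not a proper divisor of 108: compute 84^(108/q) for q ∈ {2, 3}.
84^54 ≡ 1 (mod 109)  [q = 2: ≡ 1 ✗]
84^36 ≡ 45 (mod 109)  [q = 3: ≢ 1 ✓]
Since 84^54 ≡ 1, the order of 84 divides 54 < 108, so 84 is not a primitive root.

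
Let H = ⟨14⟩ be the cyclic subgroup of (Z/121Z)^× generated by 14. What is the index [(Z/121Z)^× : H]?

Since 14 ∈ (Z/121Z)^×, its order divides φ(121) = φ(11^2) = 11·(11−1) = 110 = 2 · 5 · 11.
Divisors of 110: 1, 2, 5, 10, 11, 22, 55, 110.
Test each divisor d:
14^1 ≡ 14
14^2 ≡ 75
14^5 ≡ 100
14^10 ≡ 78
14^11 ≡ 3
14^22 ≡ 9
14^55 ≡ 1
The order of 14 is 55, so the subgroup it generates has 55 elements.
Index = |(Z/121Z)^×| / |⟨14⟩| = 110 / 55 = 2.

2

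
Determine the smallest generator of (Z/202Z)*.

3

φ(202) = φ(2)·φ(101) = 1·100 = 100 = 2^2 · 5^2.
Test candidates g = 2, 3, … against the prime factors q ∈ {2, 5} of φ(202): g is a generator iff g^(100/q) ≢ 1 for every such q.
g = 2: gcd(2, 202) = 2 > 1, not a unit — skip.
g = 3: 3^50 ≡ 201; 3^20 ≡ 185 — none is 1, so 3 is a primitive root.
Hence the least primitive root of 202 is 3.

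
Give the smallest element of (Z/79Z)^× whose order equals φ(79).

3

φ(79) = 79 − 1 = 78 = 2 · 3 · 13.
g is a primitive root iff g^(78/q) ≢ 1 (mod 79) for each prime q ∈ {2, 3, 13}.
g = 2: 2^39 ≡ 1 — hits 1, so not a primitive root.
g = 3: 3^39 ≡ 78; 3^26 ≡ 23; 3^6 ≡ 18 — none is 1, so 3 is a primitive root.
So 3 is the smallest generator of (Z/79Z)^×.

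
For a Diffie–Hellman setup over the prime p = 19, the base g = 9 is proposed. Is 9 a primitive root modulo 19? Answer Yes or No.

No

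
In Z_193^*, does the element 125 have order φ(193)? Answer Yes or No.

No

φ(193) = 193 − 1 = 192 = 2^6 · 3.
It suffices to check that the order of 125 is not a proper divisor of 192: compute 125^(192/q) for q ∈ {2, 3}.
125^96 ≡ 192 (mod 193)  [q = 2: ≢ 1 ✓]
125^64 ≡ 1 (mod 193)  [q = 3: ≡ 1 ✗]
Since 125^64 ≡ 1, the order of 125 divides 64 < 192, so 125 is not a primitive root.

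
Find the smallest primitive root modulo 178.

φ(178) = φ(2)·φ(89) = 1·88 = 88 = 2^3 · 11.
Test candidates g = 2, 3, … against the prime factors q ∈ {2, 11} of φ(178): g is a generator iff g^(88/q) ≢ 1 for every such q.
g = 2: gcd(2, 178) = 2 > 1, not a unit — skip.
g = 3: 3^44 ≡ 177; 3^8 ≡ 153 — none is 1, so 3 is a primitive root.
So 3 is the smallest generator of (Z/178Z)^×.

3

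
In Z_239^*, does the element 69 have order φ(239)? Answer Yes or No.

Yes

φ(239) = 239 − 1 = 238 = 2 · 7 · 17.
Test 69^(238/q) mod 239 for each prime factor q of 238:
69^119 ≡ 238 (mod 239)  [q = 2: ≢ 1 ✓]
69^34 ≡ 44 (mod 239)  [q = 7: ≢ 1 ✓]
69^14 ≡ 211 (mod 239)  [q = 17: ≢ 1 ✓]
Every test exponent gives a nontrivial residue, hence 69 generates the full group.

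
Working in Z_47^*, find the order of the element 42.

23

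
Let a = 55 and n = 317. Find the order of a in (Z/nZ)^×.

316

Since 55 ∈ (Z/317Z)^×, its order divides φ(317) = 317 − 1 = 316 = 2^2 · 79.
Divisors of 316: 1, 2, 4, 79, 158, 316.
Compute 55^d (mod 317) for the divisors d until we hit 1:
55^1 ≡ 55
55^2 ≡ 172
55^4 ≡ 103
55^79 ≡ 114
55^158 ≡ 316
55^316 ≡ 1
The smallest such exponent is 316, so the order of 55 is 316.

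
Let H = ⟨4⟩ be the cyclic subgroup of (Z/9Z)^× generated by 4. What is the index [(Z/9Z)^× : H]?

By Lagrange's theorem, ord_9(4) divides φ(9) = φ(3^2) = 3·(3−1) = 6 = 2 · 3.
Divisors of 6: 1, 2, 3, 6.
Test each divisor d:
4^1 ≡ 4 (mod 9)
4^2 ≡ 7 (mod 9)
4^3 ≡ 1 (mod 9) ✓
The order of 4 is 3, so the subgroup it generates has 3 elements.
Index = |(Z/9Z)^×| / |⟨4⟩| = 6 / 3 = 2.

2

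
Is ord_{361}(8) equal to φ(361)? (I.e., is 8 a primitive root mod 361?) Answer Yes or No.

No

φ(361) = φ(19^2) = 19·(19−1) = 342 = 2 · 3^2 · 19.
8 is a primitive root mod 361 iff 8^(φ(361)/q) ≢ 1 for every prime q | φ(361), i.e. q ∈ {2, 3, 19}.
8^171 ≡ 360 (mod 361)  [q = 2: ≢ 1 ✓]
8^114 ≡ 1 (mod 361)  [q = 3: ≡ 1 ✗]
8^18 ≡ 172 (mod 361)  [q = 19: ≢ 1 ✓]
Since 8^114 ≡ 1, the order of 8 divides 114 < 342, so 8 is not a primitive root.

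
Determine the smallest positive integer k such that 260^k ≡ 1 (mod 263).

ord(260) | φ(263) = 263 − 1 = 262 = 2 · 131.
Divisors of 262: 1, 2, 131, 262.
Check 260^d mod 263 for each divisor in increasing order:
260^1 ≡ 260
260^2 ≡ 9
260^131 ≡ 262
260^262 ≡ 1
The smallest such exponent is 262, so the order of 260 is 262.

262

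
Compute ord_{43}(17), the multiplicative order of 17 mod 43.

Since 17 ∈ (Z/43Z)^×, its order divides φ(43) = 43 − 1 = 42 = 2 · 3 · 7.
Divisors of 42: 1, 2, 3, 6, 7, 14, 21, 42.
Evaluate successive powers at the divisors of 42:
17^1 ≡ 17 (mod 43)
17^2 ≡ 31 (mod 43)
17^3 ≡ 11 (mod 43)
17^6 ≡ 35 (mod 43)
17^7 ≡ 36 (mod 43)
17^14 ≡ 6 (mod 43)
17^21 ≡ 1 (mod 43) ✓
Hence ord(17) = 21.

21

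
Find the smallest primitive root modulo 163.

φ(163) = 163 − 1 = 162 = 2 · 3^4.
g is a primitive root iff g^(162/q) ≢ 1 (mod 163) for each prime q ∈ {2, 3}.
g = 2: 2^81 ≡ 162; 2^54 ≡ 104 — none is 1, so 2 is a primitive root.
So 2 is the smallest generator of (Z/163Z)^×.

2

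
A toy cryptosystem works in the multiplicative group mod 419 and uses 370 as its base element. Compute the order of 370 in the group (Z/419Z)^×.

38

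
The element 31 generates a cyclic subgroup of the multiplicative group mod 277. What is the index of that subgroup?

1

ord(31) | φ(277) = 277 − 1 = 276 = 2^2 · 3 · 23.
Divisors of 276: 1, 2, 3, 4, 6, 12, 23, 46, 69, 92, 138, 276.
Compute 31^d (mod 277) for the divisors d until we hit 1:
31^1 ≡ 31 (mod 277)
31^2 ≡ 130 (mod 277)
31^3 ≡ 152 (mod 277)
31^4 ≡ 3 (mod 277)
31^6 ≡ 113 (mod 277)
31^12 ≡ 27 (mod 277)
31^23 ≡ 95 (mod 277)
31^46 ≡ 161 (mod 277)
31^69 ≡ 60 (mod 277)
31^92 ≡ 160 (mod 277)
31^138 ≡ 276 (mod 277)
31^276 ≡ 1 (mod 277) ✓
So ord_277(31) = 276, hence |⟨31⟩| = 276.
Index = |(Z/277Z)^×| / |⟨31⟩| = 276 / 276 = 1.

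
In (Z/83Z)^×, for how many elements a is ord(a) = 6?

0

φ(83) = 83 − 1 = 82 = 2 · 41.
(Z/83Z)^× is cyclic (|G| = 82); a cyclic group of order m has exactly φ(d) elements of each order d | m, and none otherwise.
6 does not divide 82, so no element of (Z/83Z)^× has order 6.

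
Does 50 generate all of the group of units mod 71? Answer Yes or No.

φ(71) = 71 − 1 = 70 = 2 · 5 · 7.
An element g generates (Z/71Z)^× iff g^(70/q) ≢ 1 (mod 71) for each prime q ∈ {2, 5, 7}.
50^35 ≡ 1 (mod 71)  [q = 2: ≡ 1 ✗]
50^14 ≡ 5 (mod 71)  [q = 5: ≢ 1 ✓]
50^10 ≡ 30 (mod 71)  [q = 7: ≢ 1 ✓]
Since 50^35 ≡ 1, the order of 50 divides 35 < 70, so 50 is not a primitive root.

No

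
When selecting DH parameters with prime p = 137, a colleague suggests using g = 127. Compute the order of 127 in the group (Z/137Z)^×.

8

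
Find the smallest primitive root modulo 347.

2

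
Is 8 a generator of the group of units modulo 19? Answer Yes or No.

No

φ(19) = 19 − 1 = 18 = 2 · 3^2.
8 is a primitive root mod 19 iff 8^(φ(19)/q) ≢ 1 for every prime q | φ(19), i.e. q ∈ {2, 3}.
8^9 ≡ 18 (mod 19)  [q = 2: ≢ 1 ✓]
8^6 ≡ 1 (mod 19)  [q = 3: ≡ 1 ✗]
The check at q = 3 fails, so 8 generates a proper subgroup.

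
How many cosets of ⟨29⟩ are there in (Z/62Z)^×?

Since 29 ∈ (Z/62Z)^×, its order divides φ(62) = φ(2)·φ(31) = 1·30 = 30 = 2 · 3 · 5.
Divisors of 30: 1, 2, 3, 5, 6, 10, 15, 30.
Test each divisor d:
29^1 ≡ 29
29^2 ≡ 35
29^3 ≡ 23
29^5 ≡ 61
29^6 ≡ 33
29^10 ≡ 1
The order of 29 is 10, so the subgroup it generates has 10 elements.
[(Z/62Z)^× : ⟨29⟩] = 30/10 = 3.

3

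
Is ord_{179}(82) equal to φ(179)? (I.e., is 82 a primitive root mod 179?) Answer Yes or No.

No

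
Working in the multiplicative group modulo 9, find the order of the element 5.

ord(5) | φ(9) = φ(3^2) = 3·(3−1) = 6 = 2 · 3.
Divisors of 6: 1, 2, 3, 6.
Evaluate successive powers at the divisors of 6:
5^1 ≡ 5 (mod 9)
5^2 ≡ 7 (mod 9)
5^3 ≡ 8 (mod 9)
5^6 ≡ 1 (mod 9) ✓
The smallest such exponent is 6, so the order of 5 is 6.

6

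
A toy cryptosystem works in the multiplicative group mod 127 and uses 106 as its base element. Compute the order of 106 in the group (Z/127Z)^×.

126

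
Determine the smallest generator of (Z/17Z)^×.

φ(17) = 17 − 1 = 16 = 2^4.
Test candidates g = 2, 3, … against the prime factors q ∈ {2} of φ(17): g is a generator iff g^(16/q) ≢ 1 for every such q.
g = 2: 2^8 ≡ 1 — hits 1, so not a primitive root.
g = 3: 3^8 ≡ 16 — none is 1, so 3 is a primitive root.
Hence the least primitive root of 17 is 3.

3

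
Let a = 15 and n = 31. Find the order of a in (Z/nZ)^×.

Since 15 ∈ (Z/31Z)^×, its order divides φ(31) = 31 − 1 = 30 = 2 · 3 · 5.
Divisors of 30: 1, 2, 3, 5, 6, 10, 15, 30.
Test each divisor d:
15^1 ≡ 15 (mod 31)
15^2 ≡ 8 (mod 31)
15^3 ≡ 27 (mod 31)
15^5 ≡ 30 (mod 31)
15^6 ≡ 16 (mod 31)
15^10 ≡ 1 (mod 31) ✓
Therefore the multiplicative order of 15 modulo 31 is 10.

10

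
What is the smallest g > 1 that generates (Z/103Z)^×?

5

φ(103) = 103 − 1 = 102 = 2 · 3 · 17.
Test candidates g = 2, 3, … against the prime factors q ∈ {2, 3, 17} of φ(103): g is a generator iff g^(102/q) ≢ 1 for every such q.
g = 2: 2^51 ≡ 1 — hits 1, so not a primitive root.
g = 3: 3^51 ≡ 102; 3^34 ≡ 1 — hits 1, so not a primitive root.
g = 4: 4^51 ≡ 1 — hits 1, so not a primitive root.
g = 5: 5^51 ≡ 102; 5^34 ≡ 56; 5^6 ≡ 72 — none is 1, so 5 is a primitive root.
So 5 is the smallest generator of (Z/103Z)^×.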